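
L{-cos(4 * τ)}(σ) -σ/(σ^2 + 16)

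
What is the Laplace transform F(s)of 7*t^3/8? 21/(4*s^4)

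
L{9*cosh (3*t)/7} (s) 9*s/ (7*(s^2-9))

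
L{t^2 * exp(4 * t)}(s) 2/(s - 4)^3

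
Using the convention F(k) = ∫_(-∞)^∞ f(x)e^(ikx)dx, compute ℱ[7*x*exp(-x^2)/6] 7*I*sqrt(pi)*k*exp(-k^2/4)/12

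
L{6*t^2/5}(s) 12/(5*s^3)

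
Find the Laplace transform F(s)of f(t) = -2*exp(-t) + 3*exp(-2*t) 3/(s + 2) - 2/(s + 1)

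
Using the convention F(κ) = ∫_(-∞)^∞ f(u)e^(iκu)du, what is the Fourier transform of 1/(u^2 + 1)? pi * exp(-Abs(κ))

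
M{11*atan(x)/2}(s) -11*pi*sec(pi*s/2)/(4*s)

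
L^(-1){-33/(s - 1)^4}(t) -11*t^3*exp(t)/2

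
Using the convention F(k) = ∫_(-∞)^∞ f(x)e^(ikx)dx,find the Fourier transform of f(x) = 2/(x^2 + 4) pi*exp(-2*Abs(k))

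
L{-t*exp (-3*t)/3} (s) -1/ (3*(s + 3)^2)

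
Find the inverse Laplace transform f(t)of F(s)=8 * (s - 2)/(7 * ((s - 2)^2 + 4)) 8 * exp(2 * t) * cos(2 * t)/7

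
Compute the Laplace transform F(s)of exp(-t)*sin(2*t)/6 1/(3*((s + 1)^2 + 4))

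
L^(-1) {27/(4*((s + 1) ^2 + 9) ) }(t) 9*exp(-t)*sin(3*t) /4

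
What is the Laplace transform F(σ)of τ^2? 2/σ^3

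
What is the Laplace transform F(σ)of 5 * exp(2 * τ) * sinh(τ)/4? 5/(4 * ((σ - 2)^2 - 1))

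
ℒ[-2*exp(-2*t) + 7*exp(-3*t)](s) 7/(s + 3) - 2/(s + 2)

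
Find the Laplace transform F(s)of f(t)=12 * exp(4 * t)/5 12/(5 * (s - 4))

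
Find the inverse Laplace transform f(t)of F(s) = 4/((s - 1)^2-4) 2 * exp(t) * sinh(2 * t)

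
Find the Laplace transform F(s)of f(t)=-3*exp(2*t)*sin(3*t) -9/((s - 2)^2 + 9)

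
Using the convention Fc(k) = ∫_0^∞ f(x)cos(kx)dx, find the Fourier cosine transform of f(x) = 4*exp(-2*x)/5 8/(5*(k^2 + 4))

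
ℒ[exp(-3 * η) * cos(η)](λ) (λ + 3)/((λ + 3)^2 + 1)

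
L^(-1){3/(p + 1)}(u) 3*exp(-u)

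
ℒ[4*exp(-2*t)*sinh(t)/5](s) 4/(5*((s+2)^2 - 1))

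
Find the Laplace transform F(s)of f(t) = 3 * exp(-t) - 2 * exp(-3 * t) 3/(s + 1) - 2/(s + 3)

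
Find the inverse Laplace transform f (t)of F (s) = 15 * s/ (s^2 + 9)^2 5 * t * sin (3 * t)/2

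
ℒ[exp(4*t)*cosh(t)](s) (s - 4)/((s - 4)^2-1)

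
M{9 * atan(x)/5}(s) -9 * pi * sec(pi * s/2)/(10 * s)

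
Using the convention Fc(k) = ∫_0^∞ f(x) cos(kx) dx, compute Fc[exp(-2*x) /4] 1/(2*(k^2 + 4) ) 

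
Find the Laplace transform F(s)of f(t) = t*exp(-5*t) (s + 5)^(-2)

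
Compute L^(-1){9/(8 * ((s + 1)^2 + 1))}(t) 9 * exp(-t) * sin(t)/8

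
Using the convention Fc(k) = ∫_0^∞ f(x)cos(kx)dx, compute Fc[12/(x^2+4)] 3 * pi * exp(-2 * k)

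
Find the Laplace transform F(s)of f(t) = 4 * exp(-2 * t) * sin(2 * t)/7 8/(7 * ((s+2)^2+4))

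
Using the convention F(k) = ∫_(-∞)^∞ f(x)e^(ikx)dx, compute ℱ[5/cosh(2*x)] 5*pi/(2*cosh(pi*k/4))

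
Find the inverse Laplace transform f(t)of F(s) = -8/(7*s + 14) -8*exp(-2*t)/7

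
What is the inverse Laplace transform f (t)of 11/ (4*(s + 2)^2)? 11*t*exp (-2*t)/4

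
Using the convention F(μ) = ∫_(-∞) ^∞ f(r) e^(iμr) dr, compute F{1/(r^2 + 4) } pi * exp(-2 * Abs(μ) ) /2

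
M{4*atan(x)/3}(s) -2*pi*sec(pi*s/2)/(3*s)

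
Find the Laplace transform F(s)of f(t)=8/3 8/(3 * s)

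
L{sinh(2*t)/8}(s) 1/(4*(s^2 - 4))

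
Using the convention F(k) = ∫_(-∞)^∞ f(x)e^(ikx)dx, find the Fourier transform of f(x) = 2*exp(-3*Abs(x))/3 4/(k^2 + 9)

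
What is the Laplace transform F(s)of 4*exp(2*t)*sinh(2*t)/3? 8/(3*s*(s - 4))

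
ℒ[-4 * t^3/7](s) -24/(7 * s^4)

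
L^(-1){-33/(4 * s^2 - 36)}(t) -11 * sinh(3 * t)/4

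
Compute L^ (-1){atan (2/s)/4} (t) sin (2 * t)/ (4 * t)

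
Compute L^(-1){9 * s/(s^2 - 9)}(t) 9 * cosh(3 * t)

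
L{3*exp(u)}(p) 3/(p - 1)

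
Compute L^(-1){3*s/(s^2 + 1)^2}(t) 3*t*sin(t)/2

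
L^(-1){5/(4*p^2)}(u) 5*u/4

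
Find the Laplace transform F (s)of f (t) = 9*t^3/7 54/ (7*s^4)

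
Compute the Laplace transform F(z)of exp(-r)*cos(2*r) (z + 1)/((z + 1)^2 + 4)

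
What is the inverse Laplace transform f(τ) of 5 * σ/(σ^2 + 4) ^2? 5 * τ * sin(2 * τ) /4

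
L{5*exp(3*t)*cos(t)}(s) 5*(s - 3)/((s - 3)^2 + 1)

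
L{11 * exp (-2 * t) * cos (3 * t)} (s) 11 * (s + 2)/ ( (s + 2)^2 + 9)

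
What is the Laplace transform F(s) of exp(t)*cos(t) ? (s - 1) /((s - 1) ^2 + 1) 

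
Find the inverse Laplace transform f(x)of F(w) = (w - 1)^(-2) x*exp(x)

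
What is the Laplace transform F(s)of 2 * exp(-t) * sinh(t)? 2/(s * (s + 2))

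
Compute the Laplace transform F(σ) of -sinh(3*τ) -3/(σ^2 - 9) 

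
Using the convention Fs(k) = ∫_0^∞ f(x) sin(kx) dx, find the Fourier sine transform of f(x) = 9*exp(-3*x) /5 9*k/(5*(k^2 + 9) ) 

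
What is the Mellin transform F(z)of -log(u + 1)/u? pi*csc(pi*z)/(z - 1)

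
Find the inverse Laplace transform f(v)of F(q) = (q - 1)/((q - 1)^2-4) exp(v)*cosh(2*v)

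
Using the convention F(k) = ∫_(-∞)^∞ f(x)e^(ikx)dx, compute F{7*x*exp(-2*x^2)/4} 7*sqrt(2)*I*sqrt(pi)*k*exp(-k^2/8)/32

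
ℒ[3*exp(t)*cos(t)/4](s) 3*(s - 1)/(4*((s - 1)^2 + 1))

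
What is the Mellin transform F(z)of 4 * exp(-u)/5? 4 * gamma(z)/5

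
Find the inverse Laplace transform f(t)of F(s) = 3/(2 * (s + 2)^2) 3 * t * exp(-2 * t)/2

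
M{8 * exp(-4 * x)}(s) 2^(3 - 2 * s) * gamma(s)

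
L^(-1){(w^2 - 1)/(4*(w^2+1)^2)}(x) x*cos(x)/4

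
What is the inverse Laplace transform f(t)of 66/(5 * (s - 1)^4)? 11 * t^3 * exp(t)/5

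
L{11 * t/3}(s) 11/(3 * s^2)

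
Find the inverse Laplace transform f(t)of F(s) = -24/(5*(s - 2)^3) -12*t^2*exp(2*t)/5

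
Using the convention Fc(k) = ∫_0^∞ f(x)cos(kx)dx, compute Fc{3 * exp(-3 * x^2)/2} sqrt(3) * sqrt(pi) * exp(-k^2/12)/4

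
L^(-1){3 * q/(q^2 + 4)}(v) 3 * cos(2 * v)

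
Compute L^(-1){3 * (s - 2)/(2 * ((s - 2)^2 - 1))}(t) 3 * exp(2 * t) * cosh(t)/2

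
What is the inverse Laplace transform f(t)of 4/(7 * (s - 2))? 4 * exp(2 * t)/7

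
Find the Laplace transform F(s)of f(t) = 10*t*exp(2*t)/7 10/(7*(s - 2)^2)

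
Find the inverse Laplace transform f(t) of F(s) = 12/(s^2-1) 12*sinh(t) 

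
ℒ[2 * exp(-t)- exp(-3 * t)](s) 2/(s + 1)-1/(s + 3)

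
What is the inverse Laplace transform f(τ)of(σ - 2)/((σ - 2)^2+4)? exp(2*τ)*cos(2*τ)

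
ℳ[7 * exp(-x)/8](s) 7 * gamma(s)/8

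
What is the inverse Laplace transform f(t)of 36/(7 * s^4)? 6 * t^3/7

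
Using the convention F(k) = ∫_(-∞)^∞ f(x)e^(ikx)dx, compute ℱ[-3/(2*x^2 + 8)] -3*pi*exp(-2*Abs(k))/4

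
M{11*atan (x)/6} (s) -11*pi*sec (pi*s/2)/ (12*s)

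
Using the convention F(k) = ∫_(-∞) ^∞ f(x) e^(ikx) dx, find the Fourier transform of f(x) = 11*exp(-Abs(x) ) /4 11/(2*(k^2+1) ) 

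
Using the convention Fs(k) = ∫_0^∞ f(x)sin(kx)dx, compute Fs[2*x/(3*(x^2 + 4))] pi*exp(-2*k)/3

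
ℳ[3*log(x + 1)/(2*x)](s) -3*pi*csc(pi*s)/(2*s - 2)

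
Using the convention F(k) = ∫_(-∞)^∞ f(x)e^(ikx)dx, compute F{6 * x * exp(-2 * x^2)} 3 * sqrt(2) * I * sqrt(pi) * k * exp(-k^2/8)/4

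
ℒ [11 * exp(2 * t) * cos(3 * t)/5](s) 11 * (s - 2)/(5 * ((s - 2)^2 + 9))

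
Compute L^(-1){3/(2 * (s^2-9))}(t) sinh(3 * t)/2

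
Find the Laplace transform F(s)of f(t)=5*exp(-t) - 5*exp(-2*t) 5/(s + 1) - 5/(s + 2)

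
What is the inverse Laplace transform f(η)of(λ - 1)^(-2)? η*exp(η)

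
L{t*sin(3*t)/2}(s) 3*s/(s^2+9)^2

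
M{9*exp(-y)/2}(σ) 9*gamma(σ)/2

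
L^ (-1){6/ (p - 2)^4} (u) u^3*exp (2*u)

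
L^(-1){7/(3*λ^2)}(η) 7*η/3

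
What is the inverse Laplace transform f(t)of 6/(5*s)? 6/5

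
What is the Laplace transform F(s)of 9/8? 9/(8 * s)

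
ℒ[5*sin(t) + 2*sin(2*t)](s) 5/(s^2 + 1) + 4/(s^2 + 4) 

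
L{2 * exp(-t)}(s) 2/(s+1)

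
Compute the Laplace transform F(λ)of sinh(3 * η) 3/(λ^2-9)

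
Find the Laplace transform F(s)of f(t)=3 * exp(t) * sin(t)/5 3/(5 * ((s - 1)^2 + 1))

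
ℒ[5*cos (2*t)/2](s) 5*s/ (2*(s^2 + 4))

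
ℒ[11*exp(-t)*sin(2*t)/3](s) 22/(3*((s+1)^2+4))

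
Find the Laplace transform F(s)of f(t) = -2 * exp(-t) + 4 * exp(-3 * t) 4/(s + 3) - 2/(s + 1)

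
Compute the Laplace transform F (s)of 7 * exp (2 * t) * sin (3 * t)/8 21/ (8 * ( (s - 2)^2 + 9))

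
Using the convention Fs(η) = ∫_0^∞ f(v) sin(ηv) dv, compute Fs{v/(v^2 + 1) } pi*exp(-η) /2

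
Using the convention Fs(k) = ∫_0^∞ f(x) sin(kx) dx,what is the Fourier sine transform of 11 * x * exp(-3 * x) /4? 33 * k/(2 * (k^2 + 9) ^2) 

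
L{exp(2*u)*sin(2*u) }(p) 2/((p - 2) ^2+4) 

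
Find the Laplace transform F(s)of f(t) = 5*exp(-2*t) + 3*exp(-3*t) 5/(s + 2) + 3/(s + 3)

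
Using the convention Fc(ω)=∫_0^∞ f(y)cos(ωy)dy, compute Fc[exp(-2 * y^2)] sqrt(2) * sqrt(pi) * exp(-ω^2/8)/4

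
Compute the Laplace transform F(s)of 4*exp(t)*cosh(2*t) 4*(s - 1)/((s - 1)^2-4)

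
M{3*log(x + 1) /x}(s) -3*pi*csc(pi*s) /(s - 1) 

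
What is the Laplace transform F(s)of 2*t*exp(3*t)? 2/(s - 3)^2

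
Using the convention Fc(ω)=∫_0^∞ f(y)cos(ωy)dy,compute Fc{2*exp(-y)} 2/(ω^2 + 1)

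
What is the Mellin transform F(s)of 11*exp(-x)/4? 11*gamma(s)/4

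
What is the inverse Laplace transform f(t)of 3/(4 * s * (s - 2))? 3 * exp(t) * sinh(t)/4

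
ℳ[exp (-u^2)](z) gamma (z/2) /2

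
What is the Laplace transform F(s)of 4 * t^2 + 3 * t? 8/s^3 + 3/s^2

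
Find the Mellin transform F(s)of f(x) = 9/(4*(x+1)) 9*pi*csc(pi*s)/4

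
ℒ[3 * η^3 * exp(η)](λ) 18/(λ - 1)^4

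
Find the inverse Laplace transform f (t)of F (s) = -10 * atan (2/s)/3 -10 * sin (2 * t)/ (3 * t)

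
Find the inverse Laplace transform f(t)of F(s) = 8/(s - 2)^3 4*t^2*exp(2*t)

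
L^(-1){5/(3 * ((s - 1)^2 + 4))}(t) 5 * exp(t) * sin(2 * t)/6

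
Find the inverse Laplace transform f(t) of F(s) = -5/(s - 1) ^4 -5*t^3*exp(t) /6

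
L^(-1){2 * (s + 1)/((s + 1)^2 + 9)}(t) 2 * exp(-t) * cos(3 * t)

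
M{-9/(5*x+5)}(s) -9*pi*csc(pi*s)/5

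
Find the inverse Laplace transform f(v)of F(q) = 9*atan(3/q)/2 9*sin(3*v)/(2*v)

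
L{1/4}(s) 1/(4*s)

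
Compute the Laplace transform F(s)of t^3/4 3/(2*s^4)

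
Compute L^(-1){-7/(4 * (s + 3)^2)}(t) -7 * t * exp(-3 * t)/4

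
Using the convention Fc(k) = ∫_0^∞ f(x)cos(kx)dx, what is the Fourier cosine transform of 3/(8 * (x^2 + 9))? pi * exp(-3 * k)/16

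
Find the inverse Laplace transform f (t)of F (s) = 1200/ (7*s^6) 10*t^5/7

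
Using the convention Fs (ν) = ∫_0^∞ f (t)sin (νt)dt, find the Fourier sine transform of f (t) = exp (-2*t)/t atan (ν/2)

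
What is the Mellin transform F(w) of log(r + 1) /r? -pi*csc(pi*w) /(w - 1) 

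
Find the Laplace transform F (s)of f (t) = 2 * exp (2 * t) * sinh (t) 2/ ( (s - 2)^2 - 1)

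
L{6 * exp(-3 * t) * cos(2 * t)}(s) 6 * (s + 3)/((s + 3)^2 + 4)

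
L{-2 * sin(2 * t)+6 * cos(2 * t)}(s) 6 * s/(s^2+4) - 4/(s^2+4)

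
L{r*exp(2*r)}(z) (z - 2)^(-2)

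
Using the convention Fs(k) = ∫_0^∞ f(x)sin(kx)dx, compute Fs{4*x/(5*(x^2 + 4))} 2*pi*exp(-2*k)/5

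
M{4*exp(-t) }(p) 4*gamma(p) 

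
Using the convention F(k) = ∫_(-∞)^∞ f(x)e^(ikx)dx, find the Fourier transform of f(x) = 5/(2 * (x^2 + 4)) 5 * pi * exp(-2 * Abs(k))/4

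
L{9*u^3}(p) 54/p^4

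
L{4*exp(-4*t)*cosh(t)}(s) 4*(s + 4)/((s + 4)^2 - 1)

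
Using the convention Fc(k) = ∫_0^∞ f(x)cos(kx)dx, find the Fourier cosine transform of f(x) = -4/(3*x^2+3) -2*pi*exp(-k)/3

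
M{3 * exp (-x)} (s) 3 * gamma (s)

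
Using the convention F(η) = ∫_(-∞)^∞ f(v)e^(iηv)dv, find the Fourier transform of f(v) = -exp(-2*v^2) -sqrt(2)*sqrt(pi)*exp(-η^2/8)/2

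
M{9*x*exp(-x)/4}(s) 9*gamma(s + 1)/4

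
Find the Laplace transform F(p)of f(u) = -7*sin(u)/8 -7/(8*p^2 + 8)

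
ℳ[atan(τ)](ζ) -pi*sec(pi*ζ/2)/(2*ζ)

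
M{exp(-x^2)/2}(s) gamma(s/2)/4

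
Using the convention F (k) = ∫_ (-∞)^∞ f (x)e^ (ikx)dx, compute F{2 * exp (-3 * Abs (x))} 12/ (k^2 + 9)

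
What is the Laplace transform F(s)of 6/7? 6/(7 * s)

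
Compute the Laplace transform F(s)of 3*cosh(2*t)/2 3*s/(2*(s^2 - 4))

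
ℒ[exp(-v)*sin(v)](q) 1/((q + 1)^2 + 1)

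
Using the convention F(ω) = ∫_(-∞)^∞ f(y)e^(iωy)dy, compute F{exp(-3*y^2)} sqrt(3)*sqrt(pi)*exp(-ω^2/12)/3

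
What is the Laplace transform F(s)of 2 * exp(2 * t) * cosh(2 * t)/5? 2 * (s - 2)/(5 * s * (s - 4))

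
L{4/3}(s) 4/(3 * s)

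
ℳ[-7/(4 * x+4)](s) -7 * pi * csc(pi * s)/4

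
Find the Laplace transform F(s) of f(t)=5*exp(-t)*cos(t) 5*(s + 1) /((s + 1) ^2 + 1) 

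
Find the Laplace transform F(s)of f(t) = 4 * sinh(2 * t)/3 8/(3 * (s^2 - 4))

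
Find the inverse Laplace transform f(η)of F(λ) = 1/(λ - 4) exp(4*η)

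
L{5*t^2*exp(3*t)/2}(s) 5/(s - 3)^3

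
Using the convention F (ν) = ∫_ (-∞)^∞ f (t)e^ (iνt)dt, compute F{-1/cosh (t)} -pi/cosh (pi*ν/2)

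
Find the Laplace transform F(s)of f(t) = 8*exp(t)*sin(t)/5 8/(5*((s - 1)^2 + 1))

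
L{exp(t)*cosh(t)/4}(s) (s - 1)/(4*s*(s - 2))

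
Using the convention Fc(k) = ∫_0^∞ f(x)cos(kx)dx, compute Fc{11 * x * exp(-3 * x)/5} 11 * (9 - k^2)/(5 * (k^2 + 9)^2)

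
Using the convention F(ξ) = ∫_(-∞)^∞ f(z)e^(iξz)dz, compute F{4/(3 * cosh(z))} 4 * pi/(3 * cosh(pi * ξ/2))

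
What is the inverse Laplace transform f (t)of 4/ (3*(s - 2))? 4*exp (2*t)/3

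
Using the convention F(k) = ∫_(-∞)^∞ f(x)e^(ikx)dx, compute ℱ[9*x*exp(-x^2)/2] 9*I*sqrt(pi)*k*exp(-k^2/4)/4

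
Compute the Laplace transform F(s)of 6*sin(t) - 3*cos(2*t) 6/(s^2 + 1) - 3*s/(s^2 + 4)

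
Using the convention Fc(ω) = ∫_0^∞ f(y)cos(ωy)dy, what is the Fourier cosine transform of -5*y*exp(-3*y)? 5*(ω^2 - 9)/(ω^2 + 9)^2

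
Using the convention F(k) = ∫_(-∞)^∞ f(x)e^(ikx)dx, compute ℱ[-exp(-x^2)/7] -sqrt(pi) * exp(-k^2/4)/7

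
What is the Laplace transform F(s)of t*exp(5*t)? (s - 5)^(-2)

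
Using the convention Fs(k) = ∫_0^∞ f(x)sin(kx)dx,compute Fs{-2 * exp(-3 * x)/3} -2 * k/(3 * k^2 + 27)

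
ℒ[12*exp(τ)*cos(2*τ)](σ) 12*(σ - 1)/((σ - 1)^2+4)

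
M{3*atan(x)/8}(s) -3*pi*sec(pi*s/2)/(16*s)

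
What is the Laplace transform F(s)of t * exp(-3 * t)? (s + 3)^(-2)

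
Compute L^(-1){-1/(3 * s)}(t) -1/3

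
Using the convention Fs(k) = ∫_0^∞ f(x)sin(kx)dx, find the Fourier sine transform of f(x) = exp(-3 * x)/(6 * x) atan(k/3)/6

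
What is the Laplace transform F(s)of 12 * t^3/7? 72/(7 * s^4)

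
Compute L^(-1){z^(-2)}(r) r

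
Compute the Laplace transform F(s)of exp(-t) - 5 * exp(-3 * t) 1/(s + 1) - 5/(s + 3)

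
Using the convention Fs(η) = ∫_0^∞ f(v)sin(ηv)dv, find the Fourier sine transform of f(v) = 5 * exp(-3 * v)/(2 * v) 5 * atan(η/3)/2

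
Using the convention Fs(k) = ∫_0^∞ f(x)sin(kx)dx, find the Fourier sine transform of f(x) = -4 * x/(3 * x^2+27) -2 * pi * exp(-3 * k)/3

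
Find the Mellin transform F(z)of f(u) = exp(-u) gamma(z)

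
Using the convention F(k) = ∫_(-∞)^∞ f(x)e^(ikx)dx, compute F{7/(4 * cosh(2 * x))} 7 * pi/(8 * cosh(pi * k/4))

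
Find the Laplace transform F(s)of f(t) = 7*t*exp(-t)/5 7/(5*(s + 1)^2)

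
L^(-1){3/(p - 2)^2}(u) 3*u*exp(2*u)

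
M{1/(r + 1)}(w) pi*csc(pi*w)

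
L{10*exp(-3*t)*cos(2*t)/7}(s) 10*(s + 3)/(7*((s + 3)^2 + 4))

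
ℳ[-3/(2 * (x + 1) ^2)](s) 3 * pi * (s - 1) /(2 * sin(pi * s) ) 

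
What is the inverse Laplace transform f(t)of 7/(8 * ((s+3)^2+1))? 7 * exp(-3 * t) * sin(t)/8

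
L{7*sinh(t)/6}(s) 7/(6*(s^2 - 1))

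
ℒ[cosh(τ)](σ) σ/(σ^2 - 1)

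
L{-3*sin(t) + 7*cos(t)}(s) 7*s/(s^2 + 1) - 3/(s^2 + 1)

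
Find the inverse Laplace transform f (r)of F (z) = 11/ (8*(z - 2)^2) 11*r*exp (2*r)/8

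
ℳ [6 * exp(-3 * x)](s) 6 * gamma(s) /3^s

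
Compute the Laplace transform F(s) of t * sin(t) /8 s/(4 * (s^2+1) ^2) 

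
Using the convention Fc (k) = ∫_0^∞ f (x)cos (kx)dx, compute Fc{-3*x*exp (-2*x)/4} 3*(k^2 - 4)/ (4*(k^2+4)^2)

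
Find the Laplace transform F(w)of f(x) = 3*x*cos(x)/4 3*(w^2 - 1)/(4*(w^2+1)^2)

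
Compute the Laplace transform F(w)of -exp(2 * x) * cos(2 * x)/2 (2 - w)/(2 * ((w - 2)^2 + 4))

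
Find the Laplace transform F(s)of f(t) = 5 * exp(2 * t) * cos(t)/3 5 * (s - 2)/(3 * ((s - 2)^2 + 1))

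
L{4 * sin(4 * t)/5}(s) 16/(5 * (s^2+16))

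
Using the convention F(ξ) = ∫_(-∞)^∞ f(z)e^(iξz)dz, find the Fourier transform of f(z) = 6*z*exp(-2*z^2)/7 3*sqrt(2)*I*sqrt(pi)*ξ*exp(-ξ^2/8)/28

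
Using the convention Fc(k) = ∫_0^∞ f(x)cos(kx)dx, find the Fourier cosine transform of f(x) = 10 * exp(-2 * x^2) 5 * sqrt(2) * sqrt(pi) * exp(-k^2/8)/2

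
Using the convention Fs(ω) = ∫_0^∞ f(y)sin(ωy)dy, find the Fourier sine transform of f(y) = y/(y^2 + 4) pi*exp(-2*ω)/2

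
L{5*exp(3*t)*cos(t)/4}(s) 5*(s - 3)/(4*((s - 3)^2 + 1))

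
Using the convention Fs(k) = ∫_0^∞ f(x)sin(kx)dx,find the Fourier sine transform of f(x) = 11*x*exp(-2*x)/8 11*k/(2*(k^2 + 4)^2)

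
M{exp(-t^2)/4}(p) gamma(p/2)/8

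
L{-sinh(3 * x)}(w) -3/(w^2 - 9)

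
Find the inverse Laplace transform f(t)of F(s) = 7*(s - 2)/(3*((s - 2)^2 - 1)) 7*exp(2*t)*cosh(t)/3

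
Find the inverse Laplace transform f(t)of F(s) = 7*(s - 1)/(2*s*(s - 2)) 7*exp(t)*cosh(t)/2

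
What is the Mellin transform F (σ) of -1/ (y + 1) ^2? pi*(σ - 1) /sin (pi*σ) 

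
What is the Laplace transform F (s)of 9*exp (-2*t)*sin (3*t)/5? 27/ (5*( (s + 2)^2 + 9))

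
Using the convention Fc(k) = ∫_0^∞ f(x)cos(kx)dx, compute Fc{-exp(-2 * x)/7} -2/(7 * k^2 + 28)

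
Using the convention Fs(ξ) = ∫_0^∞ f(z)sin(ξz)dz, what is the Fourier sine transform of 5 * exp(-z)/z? 5 * atan(ξ)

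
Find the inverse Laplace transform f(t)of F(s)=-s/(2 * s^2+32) -cos(4 * t)/2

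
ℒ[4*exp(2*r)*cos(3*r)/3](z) 4*(z - 2)/(3*((z - 2)^2 + 9))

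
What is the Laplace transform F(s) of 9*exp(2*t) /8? 9/(8*(s - 2) ) 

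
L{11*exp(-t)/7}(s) 11/(7*(s + 1))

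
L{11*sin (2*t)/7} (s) 22/ (7*(s^2 + 4))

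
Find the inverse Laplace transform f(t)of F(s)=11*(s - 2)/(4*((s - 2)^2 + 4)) 11*exp(2*t)*cos(2*t)/4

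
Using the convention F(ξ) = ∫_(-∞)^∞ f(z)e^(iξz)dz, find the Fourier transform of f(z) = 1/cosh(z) pi/cosh(pi * ξ/2)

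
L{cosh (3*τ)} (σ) σ/ (σ^2 - 9)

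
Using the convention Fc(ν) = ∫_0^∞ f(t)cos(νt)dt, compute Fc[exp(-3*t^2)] sqrt(3)*sqrt(pi)*exp(-ν^2/12)/6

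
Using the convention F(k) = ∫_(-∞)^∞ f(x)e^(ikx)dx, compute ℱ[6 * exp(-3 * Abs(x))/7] 36/(7 * (k^2 + 9))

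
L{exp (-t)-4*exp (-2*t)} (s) 1/ (s + 1)-4/ (s + 2)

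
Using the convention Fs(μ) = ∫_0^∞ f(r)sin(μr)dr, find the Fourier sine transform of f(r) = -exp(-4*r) -μ/(μ^2+16)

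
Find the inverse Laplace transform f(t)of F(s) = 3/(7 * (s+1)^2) 3 * t * exp(-t)/7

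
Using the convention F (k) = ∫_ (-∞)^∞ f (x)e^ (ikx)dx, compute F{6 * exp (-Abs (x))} 12/ (k^2+1)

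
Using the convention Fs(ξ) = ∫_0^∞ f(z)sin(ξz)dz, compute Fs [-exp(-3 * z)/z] -atan(ξ/3)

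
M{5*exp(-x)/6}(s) 5*gamma(s)/6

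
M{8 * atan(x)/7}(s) -4 * pi * sec(pi * s/2)/(7 * s)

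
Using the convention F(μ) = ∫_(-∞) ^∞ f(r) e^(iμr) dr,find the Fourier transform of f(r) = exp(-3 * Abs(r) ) 6/(μ^2 + 9) 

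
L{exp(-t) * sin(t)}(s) 1/((s+1)^2+1)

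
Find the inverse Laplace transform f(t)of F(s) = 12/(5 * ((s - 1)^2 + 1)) 12 * exp(t) * sin(t)/5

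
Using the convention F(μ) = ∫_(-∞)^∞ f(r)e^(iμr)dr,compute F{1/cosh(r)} pi/cosh(pi*μ/2)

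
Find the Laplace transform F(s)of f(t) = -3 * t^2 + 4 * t 4/s^2 - 6/s^3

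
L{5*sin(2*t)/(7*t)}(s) 5*atan(2/s)/7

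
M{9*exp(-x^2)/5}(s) 9*gamma(s/2)/10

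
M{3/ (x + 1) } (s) 3*pi*csc (pi*s) 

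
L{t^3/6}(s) s^(-4)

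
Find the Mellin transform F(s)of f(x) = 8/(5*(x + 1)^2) -8*pi*(s - 1)/(5*sin(pi*s))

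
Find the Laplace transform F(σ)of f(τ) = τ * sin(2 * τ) 4 * σ/(σ^2 + 4)^2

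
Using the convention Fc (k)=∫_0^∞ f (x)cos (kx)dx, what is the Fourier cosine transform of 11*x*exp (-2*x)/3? 11*(4 - k^2)/ (3*(k^2 + 4)^2)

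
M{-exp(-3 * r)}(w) -gamma(w)/3^w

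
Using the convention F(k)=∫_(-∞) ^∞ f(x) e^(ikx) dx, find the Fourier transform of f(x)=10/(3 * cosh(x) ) 10 * pi/(3 * cosh(pi * k/2) ) 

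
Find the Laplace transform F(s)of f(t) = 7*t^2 14/s^3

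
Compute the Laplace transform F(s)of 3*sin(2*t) 6/(s^2 + 4)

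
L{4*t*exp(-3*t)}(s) 4/(s + 3)^2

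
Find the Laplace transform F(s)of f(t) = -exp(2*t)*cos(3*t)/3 (2 - s)/(3*((s - 2)^2 + 9))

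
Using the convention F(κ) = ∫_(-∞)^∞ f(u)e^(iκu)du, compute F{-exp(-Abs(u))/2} -1/(κ^2 + 1)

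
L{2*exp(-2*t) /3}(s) 2/(3*(s+2) ) 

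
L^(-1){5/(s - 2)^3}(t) 5 * t^2 * exp(2 * t)/2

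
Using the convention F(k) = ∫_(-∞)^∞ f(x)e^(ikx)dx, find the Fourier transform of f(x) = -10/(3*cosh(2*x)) -5*pi/(3*cosh(pi*k/4))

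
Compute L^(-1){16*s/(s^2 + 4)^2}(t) 4*t*sin(2*t)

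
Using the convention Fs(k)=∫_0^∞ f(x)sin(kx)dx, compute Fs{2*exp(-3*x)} 2*k/(k^2 + 9)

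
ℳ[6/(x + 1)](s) 6*pi*csc(pi*s)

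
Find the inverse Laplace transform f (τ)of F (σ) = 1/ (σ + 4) exp (-4*τ)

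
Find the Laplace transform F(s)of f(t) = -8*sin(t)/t -8*atan(1/s)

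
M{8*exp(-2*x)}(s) 2^(3 - s)*gamma(s)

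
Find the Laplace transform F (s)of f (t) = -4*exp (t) -4/ (s - 1)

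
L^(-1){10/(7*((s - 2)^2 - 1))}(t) 10*exp(2*t)*sinh(t)/7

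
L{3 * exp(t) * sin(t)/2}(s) 3/(2 * ((s - 1)^2 + 1))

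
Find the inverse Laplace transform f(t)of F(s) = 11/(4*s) 11/4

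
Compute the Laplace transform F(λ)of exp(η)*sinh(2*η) 2/((λ - 1)^2-4)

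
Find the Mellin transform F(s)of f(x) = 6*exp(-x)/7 6*gamma(s)/7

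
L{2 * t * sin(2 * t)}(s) 8 * s/(s^2 + 4)^2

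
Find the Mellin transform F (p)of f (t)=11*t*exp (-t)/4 11*gamma (p + 1)/4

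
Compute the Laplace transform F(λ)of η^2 2/λ^3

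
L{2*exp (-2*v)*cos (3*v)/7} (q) 2*(q + 2)/ (7*( (q + 2)^2 + 9))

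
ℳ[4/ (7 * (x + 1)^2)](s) -4 * pi * (s - 1)/ (7 * sin (pi * s))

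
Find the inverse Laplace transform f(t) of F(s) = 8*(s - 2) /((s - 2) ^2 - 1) 8*exp(2*t)*cosh(t) 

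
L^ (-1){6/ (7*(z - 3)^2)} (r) 6*r*exp (3*r)/7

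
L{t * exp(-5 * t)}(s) (s + 5)^(-2)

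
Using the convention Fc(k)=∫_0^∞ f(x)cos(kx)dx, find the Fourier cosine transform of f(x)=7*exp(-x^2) 7*sqrt(pi)*exp(-k^2/4)/2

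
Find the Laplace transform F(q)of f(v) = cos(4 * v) q/(q^2 + 16)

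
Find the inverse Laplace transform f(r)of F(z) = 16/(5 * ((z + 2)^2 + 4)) 8 * exp(-2 * r) * sin(2 * r)/5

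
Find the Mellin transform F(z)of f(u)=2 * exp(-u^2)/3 gamma(z/2)/3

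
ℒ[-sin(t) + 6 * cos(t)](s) 6 * s/(s^2 + 1) - 1/(s^2 + 1)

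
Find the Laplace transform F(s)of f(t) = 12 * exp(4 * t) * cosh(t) 12 * (s - 4)/((s - 4)^2 - 1)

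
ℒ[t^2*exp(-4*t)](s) 2/(s + 4)^3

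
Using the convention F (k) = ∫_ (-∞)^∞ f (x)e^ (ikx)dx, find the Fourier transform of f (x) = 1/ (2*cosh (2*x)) pi/ (4*cosh (pi*k/4))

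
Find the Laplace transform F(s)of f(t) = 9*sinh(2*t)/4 9/(2*(s^2 - 4))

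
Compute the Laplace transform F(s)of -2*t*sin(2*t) -8*s/(s^2 + 4)^2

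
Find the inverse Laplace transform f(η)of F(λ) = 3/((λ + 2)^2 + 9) exp(-2*η)*sin(3*η)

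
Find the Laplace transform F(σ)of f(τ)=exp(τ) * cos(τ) (σ - 1)/((σ - 1)^2 + 1)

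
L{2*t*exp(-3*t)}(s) 2/(s + 3)^2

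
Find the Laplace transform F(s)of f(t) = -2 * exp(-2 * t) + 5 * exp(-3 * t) 5/(s + 3) - 2/(s + 2)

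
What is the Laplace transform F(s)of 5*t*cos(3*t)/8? 5*(s^2 - 9)/(8*(s^2+9)^2)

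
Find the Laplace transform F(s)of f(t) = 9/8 9/(8*s)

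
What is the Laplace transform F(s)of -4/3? -4/(3*s)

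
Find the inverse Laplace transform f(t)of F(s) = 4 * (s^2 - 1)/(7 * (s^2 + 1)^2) 4 * t * cos(t)/7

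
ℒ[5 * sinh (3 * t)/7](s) 15/ (7 * (s^2 - 9))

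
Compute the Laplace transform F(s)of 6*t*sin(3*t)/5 36*s/(5*(s^2+9)^2)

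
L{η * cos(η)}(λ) (λ^2 - 1)/(λ^2 + 1)^2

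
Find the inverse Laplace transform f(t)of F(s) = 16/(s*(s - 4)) 8*exp(2*t)*sinh(2*t)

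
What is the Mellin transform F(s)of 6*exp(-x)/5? 6*gamma(s)/5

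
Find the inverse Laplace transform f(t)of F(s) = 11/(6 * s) 11/6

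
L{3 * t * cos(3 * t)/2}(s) 3 * (s^2 - 9)/(2 * (s^2 + 9)^2)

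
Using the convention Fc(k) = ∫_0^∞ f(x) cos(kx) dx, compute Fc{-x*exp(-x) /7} (k^2-1) /(7*(k^2 + 1) ^2) 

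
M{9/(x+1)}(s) 9*pi*csc(pi*s)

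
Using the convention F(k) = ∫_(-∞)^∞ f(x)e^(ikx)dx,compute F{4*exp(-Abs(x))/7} 8/(7*(k^2 + 1))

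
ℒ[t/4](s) 1/(4*s^2)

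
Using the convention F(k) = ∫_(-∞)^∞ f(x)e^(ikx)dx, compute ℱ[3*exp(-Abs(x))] 6/(k^2 + 1)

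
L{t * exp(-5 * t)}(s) (s+5)^(-2)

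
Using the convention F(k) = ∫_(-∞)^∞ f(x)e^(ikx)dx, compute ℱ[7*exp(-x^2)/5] 7*sqrt(pi)*exp(-k^2/4)/5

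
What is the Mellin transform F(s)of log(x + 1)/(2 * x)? -pi * csc(pi * s)/(2 * s - 2)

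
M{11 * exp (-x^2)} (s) 11 * gamma (s/2)/2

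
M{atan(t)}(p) -pi * sec(pi * p/2)/(2 * p)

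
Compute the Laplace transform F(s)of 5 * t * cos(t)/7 5 * (s^2 - 1)/(7 * (s^2 + 1)^2)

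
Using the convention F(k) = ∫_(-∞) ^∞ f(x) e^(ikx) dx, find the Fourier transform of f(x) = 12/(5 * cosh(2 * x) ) 6 * pi/(5 * cosh(pi * k/4) ) 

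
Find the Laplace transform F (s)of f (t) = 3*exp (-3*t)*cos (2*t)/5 3*(s + 3)/ (5*( (s + 3)^2 + 4))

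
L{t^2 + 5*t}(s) 5/s^2 + 2/s^3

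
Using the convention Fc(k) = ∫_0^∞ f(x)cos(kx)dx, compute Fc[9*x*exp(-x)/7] 9*(1 - k^2)/(7*(k^2+1)^2)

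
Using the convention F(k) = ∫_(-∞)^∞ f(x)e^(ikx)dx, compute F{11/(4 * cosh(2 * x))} 11 * pi/(8 * cosh(pi * k/4))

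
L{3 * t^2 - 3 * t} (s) 6/s^3 - 3/s^2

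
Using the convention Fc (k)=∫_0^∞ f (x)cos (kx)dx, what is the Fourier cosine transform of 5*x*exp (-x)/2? 5*(1 - k^2)/ (2*(k^2 + 1)^2)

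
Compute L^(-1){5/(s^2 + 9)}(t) 5*sin(3*t)/3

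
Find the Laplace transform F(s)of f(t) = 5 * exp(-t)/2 5/(2 * (s + 1))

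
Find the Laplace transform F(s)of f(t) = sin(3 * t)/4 3/(4 * (s^2 + 9))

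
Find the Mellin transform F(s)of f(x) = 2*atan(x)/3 -pi*sec(pi*s/2)/(3*s)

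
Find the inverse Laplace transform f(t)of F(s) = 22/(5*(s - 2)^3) 11*t^2*exp(2*t)/5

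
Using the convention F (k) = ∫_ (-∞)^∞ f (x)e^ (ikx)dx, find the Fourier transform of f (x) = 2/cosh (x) 2*pi/cosh (pi*k/2)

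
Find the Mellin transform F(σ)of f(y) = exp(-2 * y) gamma(σ)/2^σ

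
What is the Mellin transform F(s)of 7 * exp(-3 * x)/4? 7 * gamma(s)/(4 * 3^s)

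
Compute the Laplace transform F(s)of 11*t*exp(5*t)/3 11/(3*(s - 5)^2)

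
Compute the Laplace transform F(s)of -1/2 -1/(2*s)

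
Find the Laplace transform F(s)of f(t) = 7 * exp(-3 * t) 7/(s + 3)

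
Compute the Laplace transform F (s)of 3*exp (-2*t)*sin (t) 3/ ( (s + 2)^2 + 1)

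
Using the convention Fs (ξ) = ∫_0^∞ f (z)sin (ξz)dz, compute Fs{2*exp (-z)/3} 2*ξ/ (3*(ξ^2+1))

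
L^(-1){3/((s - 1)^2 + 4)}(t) 3 * exp(t) * sin(2 * t)/2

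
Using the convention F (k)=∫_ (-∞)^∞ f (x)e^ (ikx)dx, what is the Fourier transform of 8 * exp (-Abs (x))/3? 16/ (3 * (k^2 + 1))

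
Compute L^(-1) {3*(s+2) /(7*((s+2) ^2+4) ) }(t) 3*exp(-2*t)*cos(2*t) /7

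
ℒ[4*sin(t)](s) 4/(s^2 + 1) 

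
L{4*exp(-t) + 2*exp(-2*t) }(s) 2/(s + 2) + 4/(s + 1) 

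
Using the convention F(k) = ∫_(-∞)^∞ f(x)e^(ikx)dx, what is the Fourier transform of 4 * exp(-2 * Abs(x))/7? 16/(7 * (k^2+4))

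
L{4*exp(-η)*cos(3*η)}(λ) 4*(λ + 1)/((λ + 1)^2 + 9)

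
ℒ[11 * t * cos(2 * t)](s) 11 * (s^2 - 4)/(s^2 + 4)^2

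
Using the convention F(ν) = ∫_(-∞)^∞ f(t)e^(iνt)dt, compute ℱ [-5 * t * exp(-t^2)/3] -5 * I * sqrt(pi) * ν * exp(-ν^2/4)/6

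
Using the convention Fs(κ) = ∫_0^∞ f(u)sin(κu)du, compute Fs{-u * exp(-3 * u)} -6 * κ/(κ^2 + 9)^2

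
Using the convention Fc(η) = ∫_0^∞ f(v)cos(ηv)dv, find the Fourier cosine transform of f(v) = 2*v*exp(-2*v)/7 2*(4 - η^2)/(7*(η^2 + 4)^2)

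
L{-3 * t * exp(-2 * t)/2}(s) -3/(2 * (s + 2)^2)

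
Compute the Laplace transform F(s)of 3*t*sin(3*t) 18*s/(s^2 + 9)^2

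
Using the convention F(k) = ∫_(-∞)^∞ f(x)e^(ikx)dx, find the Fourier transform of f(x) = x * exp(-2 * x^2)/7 sqrt(2) * I * sqrt(pi) * k * exp(-k^2/8)/56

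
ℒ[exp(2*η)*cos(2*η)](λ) (λ - 2) /((λ - 2) ^2 + 4) 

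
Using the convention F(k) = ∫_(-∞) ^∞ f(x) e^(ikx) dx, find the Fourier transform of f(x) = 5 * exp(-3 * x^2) 5 * sqrt(3) * sqrt(pi) * exp(-k^2/12) /3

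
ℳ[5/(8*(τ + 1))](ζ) 5*pi*csc(pi*ζ)/8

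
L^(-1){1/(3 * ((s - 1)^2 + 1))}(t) exp(t) * sin(t)/3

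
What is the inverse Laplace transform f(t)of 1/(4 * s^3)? t^2/8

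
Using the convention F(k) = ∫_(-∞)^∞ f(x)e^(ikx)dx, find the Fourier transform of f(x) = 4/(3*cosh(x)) 4*pi/(3*cosh(pi*k/2))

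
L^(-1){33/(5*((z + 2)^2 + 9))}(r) 11*exp(-2*r)*sin(3*r)/5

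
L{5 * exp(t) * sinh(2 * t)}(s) 10/((s - 1)^2 - 4)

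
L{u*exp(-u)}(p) (p + 1)^(-2)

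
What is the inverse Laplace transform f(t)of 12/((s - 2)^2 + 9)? 4*exp(2*t)*sin(3*t)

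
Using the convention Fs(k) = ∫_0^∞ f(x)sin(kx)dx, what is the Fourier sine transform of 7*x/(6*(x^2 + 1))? 7*pi*exp(-k)/12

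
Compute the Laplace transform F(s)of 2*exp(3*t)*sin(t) 2/((s - 3)^2 + 1)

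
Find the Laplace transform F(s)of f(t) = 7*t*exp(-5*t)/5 7/(5*(s+5)^2)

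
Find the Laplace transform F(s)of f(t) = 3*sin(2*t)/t 3*atan(2/s)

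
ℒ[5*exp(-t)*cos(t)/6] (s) 5*(s + 1)/(6*((s + 1)^2 + 1))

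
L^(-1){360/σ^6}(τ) 3 * τ^5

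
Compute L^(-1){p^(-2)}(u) u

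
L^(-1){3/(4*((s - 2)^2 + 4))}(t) 3*exp(2*t)*sin(2*t)/8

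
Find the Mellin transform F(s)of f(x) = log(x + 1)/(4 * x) -pi * csc(pi * s)/(4 * s - 4)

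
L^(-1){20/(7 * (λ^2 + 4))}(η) 10 * sin(2 * η)/7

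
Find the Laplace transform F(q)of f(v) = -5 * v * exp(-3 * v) -5/(q + 3)^2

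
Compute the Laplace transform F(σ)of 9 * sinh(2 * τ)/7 18/(7 * (σ^2 - 4))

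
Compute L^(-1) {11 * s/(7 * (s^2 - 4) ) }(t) 11 * cosh(2 * t) /7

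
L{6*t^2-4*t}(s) 12/s^3-4/s^2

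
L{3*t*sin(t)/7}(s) 6*s/(7*(s^2 + 1)^2)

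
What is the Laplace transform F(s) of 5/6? 5/(6*s) 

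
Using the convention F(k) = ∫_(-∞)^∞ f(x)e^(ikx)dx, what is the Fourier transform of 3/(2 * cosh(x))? 3 * pi/(2 * cosh(pi * k/2))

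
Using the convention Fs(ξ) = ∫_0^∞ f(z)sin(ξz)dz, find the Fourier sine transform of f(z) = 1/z pi/2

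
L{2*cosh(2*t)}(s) 2*s/(s^2 - 4)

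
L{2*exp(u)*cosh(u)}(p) 2*(p - 1)/(p*(p - 2))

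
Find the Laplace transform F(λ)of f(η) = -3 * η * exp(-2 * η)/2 -3/(2 * (λ + 2)^2)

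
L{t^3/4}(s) 3/(2*s^4) 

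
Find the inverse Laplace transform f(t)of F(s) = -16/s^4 -8 * t^3/3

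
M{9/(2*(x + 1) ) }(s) 9*pi*csc(pi*s) /2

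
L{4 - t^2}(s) 4/s - 2/s^3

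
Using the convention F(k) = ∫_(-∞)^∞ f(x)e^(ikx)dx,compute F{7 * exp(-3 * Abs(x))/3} 14/(k^2+9)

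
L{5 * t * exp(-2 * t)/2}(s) 5/(2 * (s + 2)^2)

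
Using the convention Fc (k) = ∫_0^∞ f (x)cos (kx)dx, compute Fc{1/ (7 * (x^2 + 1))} pi * exp (-k)/14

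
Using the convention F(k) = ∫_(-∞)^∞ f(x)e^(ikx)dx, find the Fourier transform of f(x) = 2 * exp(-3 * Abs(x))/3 4/(k^2 + 9)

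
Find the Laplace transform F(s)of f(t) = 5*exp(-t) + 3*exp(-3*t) 5/(s + 1) + 3/(s + 3)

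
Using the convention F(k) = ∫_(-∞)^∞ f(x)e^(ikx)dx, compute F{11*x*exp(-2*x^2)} 11*sqrt(2)*I*sqrt(pi)*k*exp(-k^2/8)/8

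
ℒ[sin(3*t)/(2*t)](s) atan(3/s)/2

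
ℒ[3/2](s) 3/(2*s)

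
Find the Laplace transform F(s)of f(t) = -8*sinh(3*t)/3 -8/(s^2 - 9)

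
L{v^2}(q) 2/q^3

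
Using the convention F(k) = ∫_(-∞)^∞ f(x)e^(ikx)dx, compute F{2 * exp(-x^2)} 2 * sqrt(pi) * exp(-k^2/4)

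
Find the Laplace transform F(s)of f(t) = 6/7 6/(7*s)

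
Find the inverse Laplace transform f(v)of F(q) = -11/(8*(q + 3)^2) -11*v*exp(-3*v)/8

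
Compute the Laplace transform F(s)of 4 4/s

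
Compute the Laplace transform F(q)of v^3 6/q^4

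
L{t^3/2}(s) 3/s^4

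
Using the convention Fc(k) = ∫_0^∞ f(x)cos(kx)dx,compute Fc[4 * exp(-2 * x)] 8/(k^2 + 4)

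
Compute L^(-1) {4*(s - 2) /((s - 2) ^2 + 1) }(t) 4*exp(2*t)*cos(t) 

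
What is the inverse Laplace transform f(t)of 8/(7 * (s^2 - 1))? 8 * sinh(t)/7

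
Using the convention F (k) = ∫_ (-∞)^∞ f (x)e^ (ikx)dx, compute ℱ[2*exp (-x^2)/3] 2*sqrt (pi)*exp (-k^2/4)/3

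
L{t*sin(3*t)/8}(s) 3*s/(4*(s^2 + 9)^2)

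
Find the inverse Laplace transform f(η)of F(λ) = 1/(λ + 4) exp(-4*η)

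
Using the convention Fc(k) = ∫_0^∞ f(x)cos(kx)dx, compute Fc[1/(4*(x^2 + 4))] pi*exp(-2*k)/16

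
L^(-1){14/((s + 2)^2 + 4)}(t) 7*exp(-2*t)*sin(2*t)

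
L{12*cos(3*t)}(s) 12*s/(s^2 + 9)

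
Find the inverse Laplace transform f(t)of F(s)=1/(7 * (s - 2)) exp(2 * t)/7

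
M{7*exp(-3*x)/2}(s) 7*gamma(s)/(2*3^s)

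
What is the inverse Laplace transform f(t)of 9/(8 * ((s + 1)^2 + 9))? 3 * exp(-t) * sin(3 * t)/8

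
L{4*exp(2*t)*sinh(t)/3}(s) 4/(3*((s - 2)^2 - 1))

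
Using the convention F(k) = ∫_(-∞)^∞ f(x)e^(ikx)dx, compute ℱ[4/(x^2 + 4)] 2*pi*exp(-2*Abs(k))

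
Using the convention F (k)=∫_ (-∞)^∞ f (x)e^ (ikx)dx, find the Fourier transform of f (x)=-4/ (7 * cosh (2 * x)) -2 * pi/ (7 * cosh (pi * k/4))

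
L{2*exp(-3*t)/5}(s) 2/(5*(s + 3))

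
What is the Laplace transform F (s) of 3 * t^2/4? 3/ (2 * s^3) 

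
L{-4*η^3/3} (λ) -8/λ^4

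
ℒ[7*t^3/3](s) 14/s^4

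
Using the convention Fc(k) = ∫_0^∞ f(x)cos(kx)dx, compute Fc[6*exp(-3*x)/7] 18/(7*(k^2+9))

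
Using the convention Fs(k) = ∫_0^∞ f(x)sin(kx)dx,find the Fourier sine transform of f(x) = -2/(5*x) -pi/5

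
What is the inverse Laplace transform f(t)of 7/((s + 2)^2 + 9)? 7*exp(-2*t)*sin(3*t)/3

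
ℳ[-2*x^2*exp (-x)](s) -2*gamma (s+2)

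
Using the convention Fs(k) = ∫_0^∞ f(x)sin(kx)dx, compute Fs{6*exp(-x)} 6*k/(k^2 + 1)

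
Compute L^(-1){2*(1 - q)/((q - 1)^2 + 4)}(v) -2*exp(v)*cos(2*v)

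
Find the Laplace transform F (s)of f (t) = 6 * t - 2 6/s^2 - 2/s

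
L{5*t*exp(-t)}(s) 5/(s + 1)^2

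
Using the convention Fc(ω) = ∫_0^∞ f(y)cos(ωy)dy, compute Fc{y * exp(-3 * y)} (9 - ω^2)/(ω^2+9)^2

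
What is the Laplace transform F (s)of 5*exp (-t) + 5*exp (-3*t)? 5/ (s + 1) + 5/ (s + 3)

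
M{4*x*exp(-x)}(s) 4*gamma(s + 1)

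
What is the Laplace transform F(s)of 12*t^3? 72/s^4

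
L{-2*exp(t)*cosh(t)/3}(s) 2*(1 - s)/(3*s*(s - 2))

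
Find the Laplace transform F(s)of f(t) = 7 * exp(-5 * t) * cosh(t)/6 7 * (s+5)/(6 * ((s+5)^2 - 1))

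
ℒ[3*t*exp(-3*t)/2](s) 3/(2*(s + 3)^2)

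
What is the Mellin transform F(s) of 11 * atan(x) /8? -11 * pi * sec(pi * s/2) /(16 * s) 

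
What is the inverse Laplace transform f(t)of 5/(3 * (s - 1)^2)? 5 * t * exp(t)/3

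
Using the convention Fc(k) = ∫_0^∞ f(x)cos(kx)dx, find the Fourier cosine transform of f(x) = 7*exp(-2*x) 14/(k^2 + 4)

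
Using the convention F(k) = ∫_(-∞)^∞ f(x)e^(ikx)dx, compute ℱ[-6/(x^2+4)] -3*pi*exp(-2*Abs(k))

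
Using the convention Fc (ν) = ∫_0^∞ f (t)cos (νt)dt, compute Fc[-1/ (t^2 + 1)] -pi * exp (-ν)/2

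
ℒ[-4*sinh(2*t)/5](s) -8/(5*s^2 - 20)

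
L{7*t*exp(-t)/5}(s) 7/(5*(s + 1)^2)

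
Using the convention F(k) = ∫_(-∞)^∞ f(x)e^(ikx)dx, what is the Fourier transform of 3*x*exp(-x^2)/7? 3*I*sqrt(pi)*k*exp(-k^2/4)/14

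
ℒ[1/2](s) 1/(2 * s)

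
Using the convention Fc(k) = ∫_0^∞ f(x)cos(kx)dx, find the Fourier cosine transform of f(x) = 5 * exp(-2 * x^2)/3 5 * sqrt(2) * sqrt(pi) * exp(-k^2/8)/12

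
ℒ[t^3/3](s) 2/s^4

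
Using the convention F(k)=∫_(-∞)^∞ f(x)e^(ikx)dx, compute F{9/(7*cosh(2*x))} 9*pi/(14*cosh(pi*k/4))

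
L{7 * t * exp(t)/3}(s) 7/(3 * (s - 1)^2)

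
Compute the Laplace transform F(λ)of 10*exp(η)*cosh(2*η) 10*(λ - 1)/((λ - 1)^2 - 4)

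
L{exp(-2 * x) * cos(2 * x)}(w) (w + 2)/((w + 2)^2 + 4)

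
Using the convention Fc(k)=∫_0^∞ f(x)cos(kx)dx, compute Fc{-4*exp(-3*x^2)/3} -2*sqrt(3)*sqrt(pi)*exp(-k^2/12)/9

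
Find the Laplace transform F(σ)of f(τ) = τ σ^(-2)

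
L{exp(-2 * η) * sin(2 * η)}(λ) 2/((λ + 2)^2 + 4)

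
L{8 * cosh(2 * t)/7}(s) 8 * s/(7 * (s^2-4))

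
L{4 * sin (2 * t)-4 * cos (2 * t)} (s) 8/ (s^2 + 4)-4 * s/ (s^2 + 4)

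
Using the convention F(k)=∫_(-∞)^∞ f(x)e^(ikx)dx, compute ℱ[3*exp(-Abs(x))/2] 3/(k^2 + 1)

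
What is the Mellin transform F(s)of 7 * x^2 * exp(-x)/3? 7 * gamma(s+2)/3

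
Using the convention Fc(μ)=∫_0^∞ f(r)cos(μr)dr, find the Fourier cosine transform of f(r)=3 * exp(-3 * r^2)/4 sqrt(3) * sqrt(pi) * exp(-μ^2/12)/8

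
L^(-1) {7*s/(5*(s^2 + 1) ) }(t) 7*cos(t) /5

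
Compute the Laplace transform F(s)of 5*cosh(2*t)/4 5*s/(4*(s^2 - 4))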